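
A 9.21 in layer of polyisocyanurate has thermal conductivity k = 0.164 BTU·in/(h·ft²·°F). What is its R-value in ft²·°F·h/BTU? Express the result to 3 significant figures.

56.2 ft²·°F·h/BTU

R = L/k = 9.21/0.164 = 56.16 ft²·°F·h/BTU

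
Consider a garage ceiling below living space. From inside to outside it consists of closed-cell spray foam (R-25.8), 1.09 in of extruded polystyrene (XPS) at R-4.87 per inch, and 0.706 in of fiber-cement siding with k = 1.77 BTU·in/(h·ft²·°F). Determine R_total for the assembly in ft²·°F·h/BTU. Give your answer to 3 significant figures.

1.09 × 4.87 = 5.308
0.706/1.77 = 0.3989
R_total = 25.8 + 5.308 + 0.3989 = 31.51 ft²·°F·h/BTU

31.5 ft²·°F·h/BTU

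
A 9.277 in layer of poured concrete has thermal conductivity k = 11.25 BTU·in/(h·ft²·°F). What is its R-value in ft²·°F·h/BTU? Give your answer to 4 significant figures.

0.8246 ft²·°F·h/BTU

R = L/k = 9.277/11.25 = 0.82462 ft²·°F·h/BTU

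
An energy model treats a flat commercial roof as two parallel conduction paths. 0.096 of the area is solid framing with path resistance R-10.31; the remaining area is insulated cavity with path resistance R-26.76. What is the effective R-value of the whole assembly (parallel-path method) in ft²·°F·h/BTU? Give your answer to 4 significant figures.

23.21 ft²·°F·h/BTU

U_eff = 0.904/26.76 + 0.096/10.31 = 0.033782 + 0.0093113 = 0.043093
R_eff = 1/U_eff = 23.206 ft²·°F·h/BTU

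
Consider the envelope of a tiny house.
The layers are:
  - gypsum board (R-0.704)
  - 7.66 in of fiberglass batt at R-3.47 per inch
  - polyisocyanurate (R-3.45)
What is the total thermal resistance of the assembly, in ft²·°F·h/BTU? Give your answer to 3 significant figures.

30.7 ft²·°F·h/BTU

7.66 × 3.47 = 26.58
R_total = 0.704 + 26.58 + 3.45 = 30.73 ft²·°F·h/BTU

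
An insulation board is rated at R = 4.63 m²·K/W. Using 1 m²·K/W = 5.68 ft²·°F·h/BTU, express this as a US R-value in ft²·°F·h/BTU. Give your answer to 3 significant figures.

R_US = 4.63 × 5.68 = 26.3

26.3 ft²·°F·h/BTU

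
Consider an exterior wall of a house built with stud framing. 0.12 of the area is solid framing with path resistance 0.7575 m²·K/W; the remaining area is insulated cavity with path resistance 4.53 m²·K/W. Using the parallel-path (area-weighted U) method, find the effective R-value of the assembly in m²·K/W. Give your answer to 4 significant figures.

2.835 m²·K/W

U_eff = 0.88/4.53 + 0.12/0.7575 = 0.19426 + 0.15842 = 0.35268
R_eff = 1/U_eff = 2.8355 m²·K/W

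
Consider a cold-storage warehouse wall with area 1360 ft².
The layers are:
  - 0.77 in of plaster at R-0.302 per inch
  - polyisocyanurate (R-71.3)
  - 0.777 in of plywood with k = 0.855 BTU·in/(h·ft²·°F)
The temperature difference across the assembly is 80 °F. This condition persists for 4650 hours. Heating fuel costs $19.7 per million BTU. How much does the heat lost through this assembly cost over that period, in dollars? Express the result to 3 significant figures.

0.77 × 0.302 = 0.2325
0.777/0.855 = 0.9088
R_total = 0.2325 + 71.3 + 0.9088 = 72.44 ft²·°F·h/BTU
Q = 1360 × 80 / 72.44 = 1502 BTU/h
E = 1502 × 4650 = 6984000 BTU
Cost = 6984000/10⁶ × 19.7 = $137.6

138 dollars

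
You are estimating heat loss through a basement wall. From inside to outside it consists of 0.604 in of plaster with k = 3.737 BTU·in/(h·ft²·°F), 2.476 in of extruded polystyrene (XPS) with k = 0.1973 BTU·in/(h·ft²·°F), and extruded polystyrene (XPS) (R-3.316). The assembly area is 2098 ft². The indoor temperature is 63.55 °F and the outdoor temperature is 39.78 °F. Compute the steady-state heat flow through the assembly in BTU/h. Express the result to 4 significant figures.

3112 BTU/h

0.604/3.737 = 0.16163
2.476/0.1973 = 12.549
R_total = 0.16163 + 12.549 + 3.316 = 16.027 ft²·°F·h/BTU
Q = A·ΔT/R = 2098 × (63.55 − 39.78) / 16.027 = 3111.6 BTU/h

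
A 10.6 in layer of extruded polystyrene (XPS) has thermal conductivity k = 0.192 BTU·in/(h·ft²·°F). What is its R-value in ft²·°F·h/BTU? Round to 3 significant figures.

R = L/k = 10.6/0.192 = 55.21 ft²·°F·h/BTU

55.2 ft²·°F·h/BTU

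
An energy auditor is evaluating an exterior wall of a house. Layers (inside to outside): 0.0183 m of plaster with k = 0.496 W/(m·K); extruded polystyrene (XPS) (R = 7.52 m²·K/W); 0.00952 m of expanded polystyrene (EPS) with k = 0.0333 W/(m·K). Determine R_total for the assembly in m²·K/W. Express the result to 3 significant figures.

0.0183/0.496 = 0.0369
0.00952/0.0333 = 0.2859
R_total = 0.0369 + 7.52 + 0.2859 = 7.843 m²·K/W

7.84 m²·K/W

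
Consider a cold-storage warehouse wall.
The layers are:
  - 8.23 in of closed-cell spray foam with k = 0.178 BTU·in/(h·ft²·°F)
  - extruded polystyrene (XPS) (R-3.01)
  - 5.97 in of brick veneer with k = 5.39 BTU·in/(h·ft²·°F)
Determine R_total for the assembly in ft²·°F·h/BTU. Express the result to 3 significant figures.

50.4 ft²·°F·h/BTU

8.23/0.178 = 46.24
5.97/5.39 = 1.108
R_total = 46.24 + 3.01 + 1.108 = 50.35 ft²·°F·h/BTU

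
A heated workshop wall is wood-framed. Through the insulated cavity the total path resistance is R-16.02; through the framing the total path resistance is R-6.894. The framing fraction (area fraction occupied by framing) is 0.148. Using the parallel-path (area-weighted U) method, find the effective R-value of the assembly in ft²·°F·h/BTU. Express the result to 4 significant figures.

U_eff = 0.852/16.02 + 0.148/6.894 = 0.053184 + 0.021468 = 0.074651
R_eff = 1/U_eff = 13.396 ft²·°F·h/BTU

13.40 ft²·°F·h/BTU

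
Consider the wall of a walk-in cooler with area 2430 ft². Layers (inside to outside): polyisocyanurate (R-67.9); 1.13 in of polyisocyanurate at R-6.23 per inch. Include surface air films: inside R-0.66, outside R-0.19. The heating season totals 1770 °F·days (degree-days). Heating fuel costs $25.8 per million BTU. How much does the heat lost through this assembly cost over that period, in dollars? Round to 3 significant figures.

1.13 × 6.23 = 7.04
R_total = 0.66 + 67.9 + 7.04 + 0.19 = 75.79 ft²·°F·h/BTU
E = A × HDD × 24 / R = 2430 × 1770 × 24 / 75.79 = 1362000 BTU
Cost = 1362000/10⁶ × 25.8 = $35.14

35.1 dollars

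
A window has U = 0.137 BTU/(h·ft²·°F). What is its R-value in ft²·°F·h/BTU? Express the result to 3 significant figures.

R = 1/U = 1/0.137 = 7.299

7.30 ft²·°F·h/BTU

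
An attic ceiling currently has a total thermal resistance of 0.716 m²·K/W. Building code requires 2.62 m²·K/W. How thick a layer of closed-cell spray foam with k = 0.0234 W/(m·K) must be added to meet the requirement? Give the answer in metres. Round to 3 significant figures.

ΔR = 2.62 − 0.716 = 1.904 m²·K/W
L = ΔR × k = 1.904 × 0.0234 = 0.04455 m

0.0446 m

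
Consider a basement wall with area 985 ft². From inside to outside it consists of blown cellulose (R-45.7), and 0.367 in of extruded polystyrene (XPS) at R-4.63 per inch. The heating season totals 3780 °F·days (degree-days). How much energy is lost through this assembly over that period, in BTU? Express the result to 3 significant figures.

0.367 × 4.63 = 1.699
R_total = 45.7 + 1.699 = 47.4 ft²·°F·h/BTU
E = A × HDD × 24 / R = 985 × 3780 × 24 / 47.4 = 1885000 BTU

1890000 BTU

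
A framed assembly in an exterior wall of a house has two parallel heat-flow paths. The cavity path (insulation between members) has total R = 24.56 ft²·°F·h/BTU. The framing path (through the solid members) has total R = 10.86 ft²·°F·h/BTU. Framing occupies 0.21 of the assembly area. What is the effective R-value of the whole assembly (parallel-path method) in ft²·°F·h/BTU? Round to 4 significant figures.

19.42 ft²·°F·h/BTU

U_eff = 0.79/24.56 + 0.21/10.86 = 0.032166 + 0.019337 = 0.051503
R_eff = 1/U_eff = 19.416 ft²·°F·h/BTU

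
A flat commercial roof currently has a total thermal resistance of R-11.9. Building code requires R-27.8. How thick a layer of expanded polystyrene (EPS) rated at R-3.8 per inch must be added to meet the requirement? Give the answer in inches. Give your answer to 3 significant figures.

ΔR = 27.8 − 11.9 = 15.9 ft²·°F·h/BTU
L = ΔR / (R/in) = 15.9/3.8 = 4.184 in

4.18 in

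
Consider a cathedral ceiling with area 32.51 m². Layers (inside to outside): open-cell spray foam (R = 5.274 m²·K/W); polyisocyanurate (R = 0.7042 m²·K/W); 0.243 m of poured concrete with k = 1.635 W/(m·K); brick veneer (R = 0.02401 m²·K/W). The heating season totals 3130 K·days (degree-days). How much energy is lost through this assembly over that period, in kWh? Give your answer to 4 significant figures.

0.243/1.635 = 0.14862
R_total = 5.274 + 0.7042 + 0.14862 + 0.02401 = 6.1508 m²·K/W
E = A × HDD × 24 / R / 1000 = 32.51 × 3130 × 24 / 6.1508 / 1000 = 397.04 kWh

397.0 kWh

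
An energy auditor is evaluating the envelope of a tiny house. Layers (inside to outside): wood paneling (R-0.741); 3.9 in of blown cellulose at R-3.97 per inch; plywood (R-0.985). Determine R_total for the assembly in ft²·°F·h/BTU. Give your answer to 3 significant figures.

17.2 ft²·°F·h/BTU

3.9 × 3.97 = 15.48
R_total = 0.741 + 15.48 + 0.985 = 17.21 ft²·°F·h/BTU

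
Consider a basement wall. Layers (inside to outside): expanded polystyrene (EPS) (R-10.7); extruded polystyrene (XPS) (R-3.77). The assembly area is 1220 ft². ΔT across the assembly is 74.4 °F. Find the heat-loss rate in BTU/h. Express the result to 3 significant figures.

R_total = 10.7 + 3.77 = 14.47 ft²·°F·h/BTU
Q = A·ΔT/R = 1220 × 74.4 / 14.47 = 6273 BTU/h

6270 BTU/h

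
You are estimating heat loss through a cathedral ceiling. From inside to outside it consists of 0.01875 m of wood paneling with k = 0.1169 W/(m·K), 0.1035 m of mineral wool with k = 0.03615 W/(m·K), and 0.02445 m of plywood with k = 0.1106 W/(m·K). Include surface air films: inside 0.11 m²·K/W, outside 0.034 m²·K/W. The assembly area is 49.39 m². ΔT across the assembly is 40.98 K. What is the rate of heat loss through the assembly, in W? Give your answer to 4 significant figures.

0.01875/0.1169 = 0.16039
0.1035/0.03615 = 2.8631
0.02445/0.1106 = 0.22107
R_total = 0.11 + 0.16039 + 2.8631 + 0.22107 + 0.034 = 3.3885 m²·K/W
Q = A·ΔT/R = 49.39 × 40.98 / 3.3885 = 597.31 W

597.3 W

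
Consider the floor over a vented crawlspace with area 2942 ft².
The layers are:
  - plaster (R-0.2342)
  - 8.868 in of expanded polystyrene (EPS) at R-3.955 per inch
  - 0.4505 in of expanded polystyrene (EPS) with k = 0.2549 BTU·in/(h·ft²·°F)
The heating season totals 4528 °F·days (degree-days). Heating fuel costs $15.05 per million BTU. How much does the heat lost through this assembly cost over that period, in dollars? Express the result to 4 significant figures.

129.8 dollars

8.868 × 3.955 = 35.073
0.4505/0.2549 = 1.7674
R_total = 0.2342 + 35.073 + 1.7674 = 37.074 ft²·°F·h/BTU
E = A × HDD × 24 / R = 2942 × 4528 × 24 / 37.074 = 8623500 BTU
Cost = 8623500/10⁶ × 15.05 = $129.78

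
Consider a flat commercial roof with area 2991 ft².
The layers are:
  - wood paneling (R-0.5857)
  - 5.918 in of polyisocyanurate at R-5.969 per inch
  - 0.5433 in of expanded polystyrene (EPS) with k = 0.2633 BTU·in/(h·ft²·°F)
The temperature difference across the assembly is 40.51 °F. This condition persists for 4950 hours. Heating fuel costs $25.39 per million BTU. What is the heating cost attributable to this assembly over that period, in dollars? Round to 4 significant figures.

5.918 × 5.969 = 35.325
0.5433/0.2633 = 2.0634
R_total = 0.5857 + 35.325 + 2.0634 = 37.974 ft²·°F·h/BTU
Q = 2991 × 40.51 / 37.974 = 3190.8 BTU/h
E = 3190.8 × 4950 = 15794000 BTU
Cost = 15794000/10⁶ × 25.39 = $401.02

401.0 dollars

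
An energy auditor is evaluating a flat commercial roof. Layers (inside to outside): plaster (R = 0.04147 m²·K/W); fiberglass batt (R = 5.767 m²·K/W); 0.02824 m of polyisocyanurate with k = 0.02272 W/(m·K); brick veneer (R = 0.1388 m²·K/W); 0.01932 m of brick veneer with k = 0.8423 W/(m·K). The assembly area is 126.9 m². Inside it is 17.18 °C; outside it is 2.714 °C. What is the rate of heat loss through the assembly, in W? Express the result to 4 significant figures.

0.02824/0.02272 = 1.243
0.01932/0.8423 = 0.022937
R_total = 0.04147 + 5.767 + 1.243 + 0.1388 + 0.022937 = 7.2132 m²·K/W
Q = A·ΔT/R = 126.9 × (17.18 − 2.714) / 7.2132 = 254.5 W

254.5 W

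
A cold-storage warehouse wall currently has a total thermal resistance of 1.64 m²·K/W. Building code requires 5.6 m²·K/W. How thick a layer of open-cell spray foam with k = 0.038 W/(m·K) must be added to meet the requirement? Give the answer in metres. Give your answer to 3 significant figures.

ΔR = 5.6 − 1.64 = 3.96 m²·K/W
L = ΔR × k = 3.96 × 0.038 = 0.1505 m

0.150 m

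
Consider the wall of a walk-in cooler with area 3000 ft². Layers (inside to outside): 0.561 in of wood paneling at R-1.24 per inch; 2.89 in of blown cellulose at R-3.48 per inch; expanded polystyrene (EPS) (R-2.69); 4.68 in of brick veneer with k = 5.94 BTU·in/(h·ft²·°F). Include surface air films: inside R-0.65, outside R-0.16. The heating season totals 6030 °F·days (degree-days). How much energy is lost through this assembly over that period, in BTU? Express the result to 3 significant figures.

28900000 BTU

0.561 × 1.24 = 0.6956
2.89 × 3.48 = 10.06
4.68/5.94 = 0.7879
R_total = 0.65 + 0.6956 + 10.06 + 2.69 + 0.7879 + 0.16 = 15.04 ft²·°F·h/BTU
E = A × HDD × 24 / R = 3000 × 6030 × 24 / 15.04 = 28870000 BTU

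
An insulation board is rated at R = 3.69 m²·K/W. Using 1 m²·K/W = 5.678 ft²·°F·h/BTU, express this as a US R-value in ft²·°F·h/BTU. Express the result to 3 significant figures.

21.0 ft²·°F·h/BTU

R_US = 3.69 × 5.678 = 20.95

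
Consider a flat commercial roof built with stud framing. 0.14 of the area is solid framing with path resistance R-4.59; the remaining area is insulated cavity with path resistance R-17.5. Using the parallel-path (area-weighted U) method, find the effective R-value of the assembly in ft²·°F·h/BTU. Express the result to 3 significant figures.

U_eff = 0.86/17.5 + 0.14/4.59 = 0.04914 + 0.0305 = 0.07964
R_eff = 1/U_eff = 12.56 ft²·°F·h/BTU

12.6 ft²·°F·h/BTU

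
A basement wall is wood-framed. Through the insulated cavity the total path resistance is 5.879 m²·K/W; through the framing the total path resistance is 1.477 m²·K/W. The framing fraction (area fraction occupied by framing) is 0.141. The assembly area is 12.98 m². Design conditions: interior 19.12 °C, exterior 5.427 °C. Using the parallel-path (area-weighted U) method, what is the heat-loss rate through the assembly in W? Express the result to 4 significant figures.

42.94 W

U_eff = 0.859/5.879 + 0.141/1.477 = 0.14611 + 0.095464 = 0.24158
R_eff = 1/U_eff = 4.1395 m²·K/W
Q = 12.98 × (19.12 − 5.427) / 4.1395 = 42.937 W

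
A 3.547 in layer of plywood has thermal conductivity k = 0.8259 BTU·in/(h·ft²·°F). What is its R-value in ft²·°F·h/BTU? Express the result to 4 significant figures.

4.295 ft²·°F·h/BTU

R = L/k = 3.547/0.8259 = 4.2947 ft²·°F·h/BTU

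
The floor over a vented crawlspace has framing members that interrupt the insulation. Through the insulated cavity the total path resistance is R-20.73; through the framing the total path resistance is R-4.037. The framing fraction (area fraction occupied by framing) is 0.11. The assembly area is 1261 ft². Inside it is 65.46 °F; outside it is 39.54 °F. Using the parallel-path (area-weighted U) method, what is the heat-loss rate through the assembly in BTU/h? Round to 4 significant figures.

2294 BTU/h

U_eff = 0.89/20.73 + 0.11/4.037 = 0.042933 + 0.027248 = 0.070181
R_eff = 1/U_eff = 14.249 ft²·°F·h/BTU
Q = 1261 × (65.46 − 39.54) / 14.249 = 2293.9 BTU/h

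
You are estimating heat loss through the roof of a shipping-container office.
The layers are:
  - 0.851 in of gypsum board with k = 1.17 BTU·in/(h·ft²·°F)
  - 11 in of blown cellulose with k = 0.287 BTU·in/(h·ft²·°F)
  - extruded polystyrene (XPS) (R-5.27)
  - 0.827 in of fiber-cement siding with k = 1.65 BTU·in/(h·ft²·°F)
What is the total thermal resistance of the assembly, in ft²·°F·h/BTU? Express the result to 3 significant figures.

0.851/1.17 = 0.7274
11/0.287 = 38.33
0.827/1.65 = 0.5012
R_total = 0.7274 + 38.33 + 5.27 + 0.5012 = 44.83 ft²·°F·h/BTU

44.8 ft²·°F·h/BTU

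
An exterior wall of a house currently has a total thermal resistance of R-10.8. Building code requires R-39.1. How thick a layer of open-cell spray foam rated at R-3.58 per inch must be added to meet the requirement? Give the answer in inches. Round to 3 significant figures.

ΔR = 39.1 − 10.8 = 28.3 ft²·°F·h/BTU
L = ΔR / (R/in) = 28.3/3.58 = 7.905 in

7.91 in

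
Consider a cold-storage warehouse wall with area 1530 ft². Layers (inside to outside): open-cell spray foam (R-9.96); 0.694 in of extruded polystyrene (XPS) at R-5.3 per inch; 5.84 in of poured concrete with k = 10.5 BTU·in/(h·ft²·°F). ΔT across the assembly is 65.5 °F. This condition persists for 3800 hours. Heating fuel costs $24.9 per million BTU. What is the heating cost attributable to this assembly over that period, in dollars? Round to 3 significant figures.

668 dollars

0.694 × 5.3 = 3.678
5.84/10.5 = 0.5562
R_total = 9.96 + 3.678 + 0.5562 = 14.19 ft²·°F·h/BTU
Q = 1530 × 65.5 / 14.19 = 7060 BTU/h
E = 7060 × 3800 = 26830000 BTU
Cost = 26830000/10⁶ × 24.9 = $668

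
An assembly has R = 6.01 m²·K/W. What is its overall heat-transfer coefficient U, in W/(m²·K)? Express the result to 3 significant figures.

U = 1/R = 1/6.01 = 0.1664

0.166 W/(m²·K)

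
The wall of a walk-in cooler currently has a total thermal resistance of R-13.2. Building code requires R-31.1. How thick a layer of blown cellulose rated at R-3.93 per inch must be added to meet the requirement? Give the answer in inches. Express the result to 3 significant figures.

ΔR = 31.1 − 13.2 = 17.9 ft²·°F·h/BTU
L = ΔR / (R/in) = 17.9/3.93 = 4.555 in

4.55 in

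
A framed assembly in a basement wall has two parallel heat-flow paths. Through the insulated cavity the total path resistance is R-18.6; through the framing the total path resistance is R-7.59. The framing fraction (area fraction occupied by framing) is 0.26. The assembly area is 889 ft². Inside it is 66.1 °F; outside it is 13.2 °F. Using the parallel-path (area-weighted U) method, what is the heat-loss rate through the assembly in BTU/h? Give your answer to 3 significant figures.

U_eff = 0.74/18.6 + 0.26/7.59 = 0.03978 + 0.03426 = 0.07404
R_eff = 1/U_eff = 13.51 ft²·°F·h/BTU
Q = 889 × (66.1 − 13.2) / 13.51 = 3482 BTU/h

3480 BTU/h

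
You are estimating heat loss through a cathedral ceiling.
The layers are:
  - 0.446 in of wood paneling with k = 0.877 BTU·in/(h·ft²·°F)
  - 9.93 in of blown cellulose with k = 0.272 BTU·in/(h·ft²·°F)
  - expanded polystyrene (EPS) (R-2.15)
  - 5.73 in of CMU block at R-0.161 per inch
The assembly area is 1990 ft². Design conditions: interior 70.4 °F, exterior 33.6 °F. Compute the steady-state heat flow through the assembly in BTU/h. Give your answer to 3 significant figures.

0.446/0.877 = 0.5086
9.93/0.272 = 36.51
5.73 × 0.161 = 0.9225
R_total = 0.5086 + 36.51 + 2.15 + 0.9225 = 40.09 ft²·°F·h/BTU
Q = A·ΔT/R = 1990 × (70.4 − 33.6) / 40.09 = 1827 BTU/h

1830 BTU/h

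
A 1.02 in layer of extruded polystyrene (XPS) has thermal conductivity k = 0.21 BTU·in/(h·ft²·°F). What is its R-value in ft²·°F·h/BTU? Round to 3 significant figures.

R = L/k = 1.02/0.21 = 4.857 ft²·°F·h/BTU

4.86 ft²·°F·h/BTU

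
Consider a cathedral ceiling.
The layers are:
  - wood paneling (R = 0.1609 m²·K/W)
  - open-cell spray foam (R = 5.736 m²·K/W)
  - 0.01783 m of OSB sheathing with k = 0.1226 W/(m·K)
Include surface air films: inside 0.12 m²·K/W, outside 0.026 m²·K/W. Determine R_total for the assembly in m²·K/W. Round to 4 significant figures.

6.188 m²·K/W

0.01783/0.1226 = 0.14543
R_total = 0.12 + 0.1609 + 5.736 + 0.14543 + 0.026 = 6.1883 m²·K/W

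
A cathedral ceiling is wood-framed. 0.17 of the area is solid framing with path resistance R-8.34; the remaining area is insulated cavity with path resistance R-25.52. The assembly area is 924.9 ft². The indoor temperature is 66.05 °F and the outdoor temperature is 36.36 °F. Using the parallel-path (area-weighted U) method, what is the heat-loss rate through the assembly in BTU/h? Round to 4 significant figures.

1453 BTU/h

U_eff = 0.83/25.52 + 0.17/8.34 = 0.032524 + 0.020384 = 0.052907
R_eff = 1/U_eff = 18.901 ft²·°F·h/BTU
Q = 924.9 × (66.05 − 36.36) / 18.901 = 1452.8 BTU/h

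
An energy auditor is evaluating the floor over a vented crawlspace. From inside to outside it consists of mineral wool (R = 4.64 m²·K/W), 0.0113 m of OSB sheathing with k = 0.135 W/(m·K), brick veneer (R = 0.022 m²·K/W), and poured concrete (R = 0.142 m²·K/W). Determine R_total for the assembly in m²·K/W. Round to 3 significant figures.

4.89 m²·K/W

0.0113/0.135 = 0.0837
R_total = 4.64 + 0.0837 + 0.022 + 0.142 = 4.888 m²·K/W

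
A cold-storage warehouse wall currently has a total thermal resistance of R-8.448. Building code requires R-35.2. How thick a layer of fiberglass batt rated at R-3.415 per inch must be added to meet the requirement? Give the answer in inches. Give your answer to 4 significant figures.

7.834 in

ΔR = 35.2 − 8.448 = 26.752 ft²·°F·h/BTU
L = ΔR / (R/in) = 26.752/3.415 = 7.8337 in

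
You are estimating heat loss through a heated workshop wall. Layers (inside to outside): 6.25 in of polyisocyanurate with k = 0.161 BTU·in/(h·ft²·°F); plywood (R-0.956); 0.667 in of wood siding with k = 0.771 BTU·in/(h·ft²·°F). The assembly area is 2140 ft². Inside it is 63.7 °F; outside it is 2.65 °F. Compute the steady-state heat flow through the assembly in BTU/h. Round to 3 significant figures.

6.25/0.161 = 38.82
0.667/0.771 = 0.8651
R_total = 38.82 + 0.956 + 0.8651 = 40.64 ft²·°F·h/BTU
Q = A·ΔT/R = 2140 × (63.7 − 2.65) / 40.64 = 3215 BTU/h

3210 BTU/h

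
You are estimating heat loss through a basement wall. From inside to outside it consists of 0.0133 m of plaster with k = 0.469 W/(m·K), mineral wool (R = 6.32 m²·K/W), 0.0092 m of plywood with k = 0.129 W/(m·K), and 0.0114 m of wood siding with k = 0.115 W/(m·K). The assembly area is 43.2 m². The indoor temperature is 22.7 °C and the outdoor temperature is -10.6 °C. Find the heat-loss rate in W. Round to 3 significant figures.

221 W

0.0133/0.469 = 0.02836
0.0092/0.129 = 0.07132
0.0114/0.115 = 0.09913
R_total = 0.02836 + 6.32 + 0.07132 + 0.09913 = 6.519 m²·K/W
Q = A·ΔT/R = 43.2 × (22.7 − (-10.6)) / 6.519 = 220.7 W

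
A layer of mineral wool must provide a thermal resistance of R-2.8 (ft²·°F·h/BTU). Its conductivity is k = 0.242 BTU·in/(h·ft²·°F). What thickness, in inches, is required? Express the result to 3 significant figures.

L = R × k = 2.8 × 0.242 = 0.6776 in

0.678 in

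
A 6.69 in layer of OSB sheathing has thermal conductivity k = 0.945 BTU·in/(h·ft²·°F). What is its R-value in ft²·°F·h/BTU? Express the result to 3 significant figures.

R = L/k = 6.69/0.945 = 7.079 ft²·°F·h/BTU

7.08 ft²·°F·h/BTU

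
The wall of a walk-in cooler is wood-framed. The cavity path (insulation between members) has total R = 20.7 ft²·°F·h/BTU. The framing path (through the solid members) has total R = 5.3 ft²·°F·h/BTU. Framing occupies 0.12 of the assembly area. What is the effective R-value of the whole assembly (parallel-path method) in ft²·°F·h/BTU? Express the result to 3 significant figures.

15.3 ft²·°F·h/BTU

U_eff = 0.88/20.7 + 0.12/5.3 = 0.04251 + 0.02264 = 0.06515
R_eff = 1/U_eff = 15.35 ft²·°F·h/BTU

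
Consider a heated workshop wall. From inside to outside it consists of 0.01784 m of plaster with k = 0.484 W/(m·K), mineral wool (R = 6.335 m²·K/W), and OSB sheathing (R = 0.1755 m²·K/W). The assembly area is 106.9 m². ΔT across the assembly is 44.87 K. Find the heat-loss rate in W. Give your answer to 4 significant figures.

732.6 W

0.01784/0.484 = 0.03686
R_total = 0.03686 + 6.335 + 0.1755 = 6.5474 m²·K/W
Q = A·ΔT/R = 106.9 × 44.87 / 6.5474 = 732.6 W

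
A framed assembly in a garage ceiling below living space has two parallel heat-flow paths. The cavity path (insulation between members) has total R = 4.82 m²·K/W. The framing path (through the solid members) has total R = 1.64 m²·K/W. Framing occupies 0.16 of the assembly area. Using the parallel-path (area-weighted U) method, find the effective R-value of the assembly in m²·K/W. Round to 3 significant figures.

U_eff = 0.84/4.82 + 0.16/1.64 = 0.1743 + 0.09756 = 0.2718
R_eff = 1/U_eff = 3.679 m²·K/W

3.68 m²·K/W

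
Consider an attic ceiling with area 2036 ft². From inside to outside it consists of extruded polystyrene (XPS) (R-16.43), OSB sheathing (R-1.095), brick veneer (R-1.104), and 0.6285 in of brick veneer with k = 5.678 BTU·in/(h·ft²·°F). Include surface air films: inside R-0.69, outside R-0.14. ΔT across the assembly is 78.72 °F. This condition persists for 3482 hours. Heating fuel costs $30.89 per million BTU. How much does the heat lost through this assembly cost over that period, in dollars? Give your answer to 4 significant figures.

880.9 dollars

0.6285/5.678 = 0.11069
R_total = 0.69 + 16.43 + 1.095 + 1.104 + 0.11069 + 0.14 = 19.57 ft²·°F·h/BTU
Q = 2036 × 78.72 / 19.57 = 8189.9 BTU/h
E = 8189.9 × 3482 = 28517000 BTU
Cost = 28517000/10⁶ × 30.89 = $880.9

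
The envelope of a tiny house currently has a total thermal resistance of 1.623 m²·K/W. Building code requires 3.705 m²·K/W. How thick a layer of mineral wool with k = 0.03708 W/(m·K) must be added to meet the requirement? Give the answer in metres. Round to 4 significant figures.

0.07720 m

ΔR = 3.705 − 1.623 = 2.082 m²·K/W
L = ΔR × k = 2.082 × 0.03708 = 0.077201 m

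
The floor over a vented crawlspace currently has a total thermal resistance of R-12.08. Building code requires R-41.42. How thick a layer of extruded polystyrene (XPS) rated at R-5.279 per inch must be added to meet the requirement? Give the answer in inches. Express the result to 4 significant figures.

5.558 in

ΔR = 41.42 − 12.08 = 29.34 ft²·°F·h/BTU
L = ΔR / (R/in) = 29.34/5.279 = 5.5579 in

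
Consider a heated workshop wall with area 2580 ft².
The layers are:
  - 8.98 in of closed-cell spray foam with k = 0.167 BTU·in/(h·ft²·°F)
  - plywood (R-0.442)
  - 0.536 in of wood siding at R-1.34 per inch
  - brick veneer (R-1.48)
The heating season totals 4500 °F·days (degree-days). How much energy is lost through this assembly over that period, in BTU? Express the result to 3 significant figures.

4940000 BTU

8.98/0.167 = 53.77
0.536 × 1.34 = 0.7182
R_total = 53.77 + 0.442 + 0.7182 + 1.48 = 56.41 ft²·°F·h/BTU
E = A × HDD × 24 / R = 2580 × 4500 × 24 / 56.41 = 4939000 BTU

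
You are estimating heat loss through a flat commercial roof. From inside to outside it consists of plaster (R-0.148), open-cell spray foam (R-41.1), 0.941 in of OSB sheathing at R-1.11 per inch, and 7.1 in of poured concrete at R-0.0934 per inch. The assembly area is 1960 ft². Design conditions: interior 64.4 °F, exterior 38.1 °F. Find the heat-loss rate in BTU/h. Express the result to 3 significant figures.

0.941 × 1.11 = 1.045
7.1 × 0.0934 = 0.6631
R_total = 0.148 + 41.1 + 1.045 + 0.6631 = 42.96 ft²·°F·h/BTU
Q = A·ΔT/R = 1960 × (64.4 − 38.1) / 42.96 = 1200 BTU/h

1200 BTU/h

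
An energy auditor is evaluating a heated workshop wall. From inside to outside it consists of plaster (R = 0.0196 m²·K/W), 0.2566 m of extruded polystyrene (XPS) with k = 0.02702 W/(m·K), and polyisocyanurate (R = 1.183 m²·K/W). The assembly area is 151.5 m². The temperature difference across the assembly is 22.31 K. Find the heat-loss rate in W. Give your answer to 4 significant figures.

0.2566/0.02702 = 9.4967
R_total = 0.0196 + 9.4967 + 1.183 = 10.699 m²·K/W
Q = A·ΔT/R = 151.5 × 22.31 / 10.699 = 315.91 W

315.9 W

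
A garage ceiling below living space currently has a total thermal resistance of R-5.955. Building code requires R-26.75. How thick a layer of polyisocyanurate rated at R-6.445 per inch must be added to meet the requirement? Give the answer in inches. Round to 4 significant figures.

ΔR = 26.75 − 5.955 = 20.795 ft²·°F·h/BTU
L = ΔR / (R/in) = 20.795/6.445 = 3.2265 in

3.227 in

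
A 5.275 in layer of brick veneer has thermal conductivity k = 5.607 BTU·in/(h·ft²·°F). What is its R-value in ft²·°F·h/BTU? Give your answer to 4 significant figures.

0.9408 ft²·°F·h/BTU

R = L/k = 5.275/5.607 = 0.94079 ft²·°F·h/BTU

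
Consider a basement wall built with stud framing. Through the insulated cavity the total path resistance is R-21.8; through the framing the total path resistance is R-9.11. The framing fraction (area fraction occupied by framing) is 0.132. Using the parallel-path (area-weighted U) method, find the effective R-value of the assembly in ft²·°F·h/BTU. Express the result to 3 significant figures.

U_eff = 0.868/21.8 + 0.132/9.11 = 0.03982 + 0.01449 = 0.05431
R_eff = 1/U_eff = 18.41 ft²·°F·h/BTU

18.4 ft²·°F·h/BTU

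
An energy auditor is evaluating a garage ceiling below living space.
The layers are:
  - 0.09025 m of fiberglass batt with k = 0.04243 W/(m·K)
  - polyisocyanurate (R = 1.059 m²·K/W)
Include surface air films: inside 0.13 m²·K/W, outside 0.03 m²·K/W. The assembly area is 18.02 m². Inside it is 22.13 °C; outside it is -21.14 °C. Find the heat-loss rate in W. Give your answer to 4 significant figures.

233.0 W

0.09025/0.04243 = 2.127
R_total = 0.13 + 2.127 + 1.059 + 0.03 = 3.346 m²·K/W
Q = A·ΔT/R = 18.02 × (22.13 − (-21.14)) / 3.346 = 233.03 W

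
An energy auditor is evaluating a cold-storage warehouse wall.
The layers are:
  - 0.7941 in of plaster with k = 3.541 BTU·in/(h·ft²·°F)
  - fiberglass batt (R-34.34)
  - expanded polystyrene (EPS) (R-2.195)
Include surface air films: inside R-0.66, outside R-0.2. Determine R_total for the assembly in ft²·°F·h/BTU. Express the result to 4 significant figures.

37.62 ft²·°F·h/BTU

0.7941/3.541 = 0.22426
R_total = 0.66 + 0.22426 + 34.34 + 2.195 + 0.2 = 37.619 ft²·°F·h/BTU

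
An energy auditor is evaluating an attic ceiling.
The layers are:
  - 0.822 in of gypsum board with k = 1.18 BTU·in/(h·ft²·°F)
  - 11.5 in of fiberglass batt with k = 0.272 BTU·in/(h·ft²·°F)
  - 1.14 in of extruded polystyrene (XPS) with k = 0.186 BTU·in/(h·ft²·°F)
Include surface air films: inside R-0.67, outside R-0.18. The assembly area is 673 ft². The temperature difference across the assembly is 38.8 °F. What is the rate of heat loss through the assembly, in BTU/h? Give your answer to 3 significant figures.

523 BTU/h

0.822/1.18 = 0.6966
11.5/0.272 = 42.28
1.14/0.186 = 6.129
R_total = 0.67 + 0.6966 + 42.28 + 6.129 + 0.18 = 49.96 ft²·°F·h/BTU
Q = A·ΔT/R = 673 × 38.8 / 49.96 = 522.7 BTU/h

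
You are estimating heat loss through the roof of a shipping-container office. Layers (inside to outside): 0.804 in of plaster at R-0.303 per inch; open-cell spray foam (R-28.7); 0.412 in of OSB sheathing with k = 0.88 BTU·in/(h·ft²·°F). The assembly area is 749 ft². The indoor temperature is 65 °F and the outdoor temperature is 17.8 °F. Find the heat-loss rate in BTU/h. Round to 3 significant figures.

1200 BTU/h

0.804 × 0.303 = 0.2436
0.412/0.88 = 0.4682
R_total = 0.2436 + 28.7 + 0.4682 = 29.41 ft²·°F·h/BTU
Q = A·ΔT/R = 749 × (65 − 17.8) / 29.41 = 1202 BTU/h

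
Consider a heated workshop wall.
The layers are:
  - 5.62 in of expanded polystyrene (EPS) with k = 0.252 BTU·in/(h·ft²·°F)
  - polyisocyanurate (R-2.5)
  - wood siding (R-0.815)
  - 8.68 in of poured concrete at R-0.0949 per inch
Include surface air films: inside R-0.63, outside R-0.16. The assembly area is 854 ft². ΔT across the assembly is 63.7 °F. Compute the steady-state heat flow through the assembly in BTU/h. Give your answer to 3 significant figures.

2000 BTU/h

5.62/0.252 = 22.3
8.68 × 0.0949 = 0.8237
R_total = 0.63 + 22.3 + 2.5 + 0.815 + 0.8237 + 0.16 = 27.23 ft²·°F·h/BTU
Q = A·ΔT/R = 854 × 63.7 / 27.23 = 1998 BTU/h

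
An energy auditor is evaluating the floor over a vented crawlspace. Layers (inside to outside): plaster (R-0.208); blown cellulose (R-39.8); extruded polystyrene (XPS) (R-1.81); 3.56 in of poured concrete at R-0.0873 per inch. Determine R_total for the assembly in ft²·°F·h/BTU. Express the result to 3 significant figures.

3.56 × 0.0873 = 0.3108
R_total = 0.208 + 39.8 + 1.81 + 0.3108 = 42.13 ft²·°F·h/BTU

42.1 ft²·°F·h/BTU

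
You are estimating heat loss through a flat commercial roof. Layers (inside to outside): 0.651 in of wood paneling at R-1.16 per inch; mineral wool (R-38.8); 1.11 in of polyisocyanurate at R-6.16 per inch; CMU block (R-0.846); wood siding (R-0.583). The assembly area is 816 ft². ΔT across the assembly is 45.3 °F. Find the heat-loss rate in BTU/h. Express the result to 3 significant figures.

0.651 × 1.16 = 0.7552
1.11 × 6.16 = 6.838
R_total = 0.7552 + 38.8 + 6.838 + 0.846 + 0.583 = 47.82 ft²·°F·h/BTU
Q = A·ΔT/R = 816 × 45.3 / 47.82 = 773 BTU/h

773 BTU/h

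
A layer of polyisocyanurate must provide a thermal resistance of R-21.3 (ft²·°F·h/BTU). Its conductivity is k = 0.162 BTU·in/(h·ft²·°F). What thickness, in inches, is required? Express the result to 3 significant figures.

3.45 in

L = R × k = 21.3 × 0.162 = 3.451 in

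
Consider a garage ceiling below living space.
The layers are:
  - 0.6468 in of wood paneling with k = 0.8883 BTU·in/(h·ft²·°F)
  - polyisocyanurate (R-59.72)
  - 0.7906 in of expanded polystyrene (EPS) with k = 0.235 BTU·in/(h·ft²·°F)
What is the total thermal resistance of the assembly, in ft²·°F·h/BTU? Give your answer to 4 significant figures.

0.6468/0.8883 = 0.72813
0.7906/0.235 = 3.3643
R_total = 0.72813 + 59.72 + 3.3643 = 63.812 ft²·°F·h/BTU

63.81 ft²·°F·h/BTU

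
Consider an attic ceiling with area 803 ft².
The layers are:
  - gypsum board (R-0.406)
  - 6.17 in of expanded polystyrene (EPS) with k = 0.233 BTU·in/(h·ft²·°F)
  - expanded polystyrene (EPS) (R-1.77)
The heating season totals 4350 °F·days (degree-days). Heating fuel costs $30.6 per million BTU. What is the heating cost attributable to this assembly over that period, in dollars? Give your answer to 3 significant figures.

6.17/0.233 = 26.48
R_total = 0.406 + 26.48 + 1.77 = 28.66 ft²·°F·h/BTU
E = A × HDD × 24 / R = 803 × 4350 × 24 / 28.66 = 2925000 BTU
Cost = 2925000/10⁶ × 30.6 = $89.52

89.5 dollars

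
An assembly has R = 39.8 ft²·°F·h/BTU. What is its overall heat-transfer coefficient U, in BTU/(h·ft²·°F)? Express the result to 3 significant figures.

0.0251 BTU/(h·ft²·°F)

U = 1/R = 1/39.8 = 0.02513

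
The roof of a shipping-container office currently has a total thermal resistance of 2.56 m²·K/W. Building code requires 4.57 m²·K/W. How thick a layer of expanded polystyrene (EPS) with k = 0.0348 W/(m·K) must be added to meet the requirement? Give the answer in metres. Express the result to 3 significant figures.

ΔR = 4.57 − 2.56 = 2.01 m²·K/W
L = ΔR × k = 2.01 × 0.0348 = 0.06995 m

0.0699 m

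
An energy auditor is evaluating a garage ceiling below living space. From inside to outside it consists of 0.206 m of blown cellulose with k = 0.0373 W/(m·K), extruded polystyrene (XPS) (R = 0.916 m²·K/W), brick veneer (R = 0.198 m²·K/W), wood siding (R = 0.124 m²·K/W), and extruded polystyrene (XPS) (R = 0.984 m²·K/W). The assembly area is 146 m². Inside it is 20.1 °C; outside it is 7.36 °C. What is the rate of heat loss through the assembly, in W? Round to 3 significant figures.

240 W

0.206/0.0373 = 5.523
R_total = 5.523 + 0.916 + 0.198 + 0.124 + 0.984 = 7.745 m²·K/W
Q = A·ΔT/R = 146 × (20.1 − 7.36) / 7.745 = 240.2 W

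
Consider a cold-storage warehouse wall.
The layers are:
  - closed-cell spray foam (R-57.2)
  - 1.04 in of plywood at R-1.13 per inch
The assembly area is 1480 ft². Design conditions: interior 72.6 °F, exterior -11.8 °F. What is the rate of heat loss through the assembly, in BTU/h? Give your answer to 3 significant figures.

1.04 × 1.13 = 1.175
R_total = 57.2 + 1.175 = 58.38 ft²·°F·h/BTU
Q = A·ΔT/R = 1480 × (72.6 − (-11.8)) / 58.38 = 2140 BTU/h

2140 BTU/h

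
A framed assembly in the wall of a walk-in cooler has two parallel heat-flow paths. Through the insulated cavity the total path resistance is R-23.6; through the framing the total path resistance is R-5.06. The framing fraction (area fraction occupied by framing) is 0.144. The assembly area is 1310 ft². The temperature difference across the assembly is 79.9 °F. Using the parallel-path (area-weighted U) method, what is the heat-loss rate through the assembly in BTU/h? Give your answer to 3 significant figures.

6780 BTU/h

U_eff = 0.856/23.6 + 0.144/5.06 = 0.03627 + 0.02846 = 0.06473
R_eff = 1/U_eff = 15.45 ft²·°F·h/BTU
Q = 1310 × 79.9 / 15.45 = 6775 BTU/h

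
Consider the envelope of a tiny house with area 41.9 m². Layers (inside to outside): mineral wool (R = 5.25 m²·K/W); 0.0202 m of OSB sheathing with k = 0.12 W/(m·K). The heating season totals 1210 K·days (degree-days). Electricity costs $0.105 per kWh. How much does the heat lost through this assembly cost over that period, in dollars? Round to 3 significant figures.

0.0202/0.12 = 0.1683
R_total = 5.25 + 0.1683 = 5.418 m²·K/W
E = A × HDD × 24 / R / 1000 = 41.9 × 1210 × 24 / 5.418 / 1000 = 224.6 kWh
Cost = 224.6 × 0.105 = $23.58

23.6 dollars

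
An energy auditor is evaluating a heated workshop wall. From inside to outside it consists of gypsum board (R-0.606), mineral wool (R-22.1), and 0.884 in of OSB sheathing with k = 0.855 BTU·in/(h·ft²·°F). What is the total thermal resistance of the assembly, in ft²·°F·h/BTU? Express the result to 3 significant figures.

0.884/0.855 = 1.034
R_total = 0.606 + 22.1 + 1.034 = 23.74 ft²·°F·h/BTU

23.7 ft²·°F·h/BTU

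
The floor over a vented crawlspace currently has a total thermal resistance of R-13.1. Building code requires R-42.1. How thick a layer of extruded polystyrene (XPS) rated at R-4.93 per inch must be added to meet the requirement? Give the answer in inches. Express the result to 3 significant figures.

5.88 in

ΔR = 42.1 − 13.1 = 29 ft²·°F·h/BTU
L = ΔR / (R/in) = 29/4.93 = 5.882 in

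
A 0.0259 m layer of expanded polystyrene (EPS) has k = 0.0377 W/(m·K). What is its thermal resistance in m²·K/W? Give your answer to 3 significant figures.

R = L/k = 0.0259/0.0377 = 0.687 m²·K/W

0.687 m²·K/W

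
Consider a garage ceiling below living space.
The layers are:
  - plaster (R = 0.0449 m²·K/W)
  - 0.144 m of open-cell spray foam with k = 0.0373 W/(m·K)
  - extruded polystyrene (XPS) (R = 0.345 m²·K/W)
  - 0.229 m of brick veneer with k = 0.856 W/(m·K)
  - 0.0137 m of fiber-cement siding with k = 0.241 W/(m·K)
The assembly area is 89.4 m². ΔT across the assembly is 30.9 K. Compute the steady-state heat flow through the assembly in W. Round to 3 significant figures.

0.144/0.0373 = 3.861
0.229/0.856 = 0.2675
0.0137/0.241 = 0.05685
R_total = 0.0449 + 3.861 + 0.345 + 0.2675 + 0.05685 = 4.575 m²·K/W
Q = A·ΔT/R = 89.4 × 30.9 / 4.575 = 603.8 W

604 W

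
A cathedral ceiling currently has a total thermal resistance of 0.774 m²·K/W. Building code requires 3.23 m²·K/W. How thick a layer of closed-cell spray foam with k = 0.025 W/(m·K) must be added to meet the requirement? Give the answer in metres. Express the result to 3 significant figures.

ΔR = 3.23 − 0.774 = 2.456 m²·K/W
L = ΔR × k = 2.456 × 0.025 = 0.0614 m

0.0614 m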